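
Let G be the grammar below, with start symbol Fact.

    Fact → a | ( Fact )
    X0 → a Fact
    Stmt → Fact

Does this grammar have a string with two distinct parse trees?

Unambiguous

(X0, Stmt are unreachable from Fact, so their rules don't affect L(Fact).) L(Fact) is { openⁿ atom closeⁿ : n ≥ 0 }. The bracket depth fixes n, and the derivation is forced at every step.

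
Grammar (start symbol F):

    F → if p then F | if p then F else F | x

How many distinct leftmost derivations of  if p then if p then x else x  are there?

Parse trees for if p then if p then x else x:
  [F if p then [F if p then [F x] else [F x]]]
  [F if p then [F if p then [F x]] else [F x]]

2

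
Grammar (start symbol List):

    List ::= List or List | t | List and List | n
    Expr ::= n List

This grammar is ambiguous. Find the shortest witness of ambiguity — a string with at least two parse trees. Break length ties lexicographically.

n and n and n

length 1: no string has ≥2 trees
length 3: no string has ≥2 trees
length 5: n and n and n has 2 parse trees

Two derivations of n and n and n:
  List ⇒ List and List ⇒ List and List and List ⇒ n and List and List ⇒ n and n and List ⇒ n and n and n
  List ⇒ List and List ⇒ n and List ⇒ n and List and List ⇒ n and n and List ⇒ n and n and n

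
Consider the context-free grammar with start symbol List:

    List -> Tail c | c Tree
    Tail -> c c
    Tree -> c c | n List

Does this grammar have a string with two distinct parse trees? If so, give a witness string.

Witness: c c c

Derivation 1: List ⇒ Tail c ⇒ c c c
Derivation 2: List ⇒ c Tree ⇒ c c c

Two distinct leftmost derivations for the same string.

Ambiguous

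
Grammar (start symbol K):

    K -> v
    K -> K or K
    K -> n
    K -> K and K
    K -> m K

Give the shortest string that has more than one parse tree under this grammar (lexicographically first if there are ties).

m n and n

length 1: no string has ≥2 trees
length 2: no string has ≥2 trees
length 3: no string has ≥2 trees
length 4: m n and n has 2 parse trees

Two derivations of m n and n:
  K ⇒ K and K ⇒ m K and K ⇒ m n and K ⇒ m n and n
  K ⇒ m K ⇒ m K and K ⇒ m n and K ⇒ m n and n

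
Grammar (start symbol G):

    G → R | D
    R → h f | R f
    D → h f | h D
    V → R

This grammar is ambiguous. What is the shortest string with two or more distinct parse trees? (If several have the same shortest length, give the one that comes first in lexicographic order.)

h f

length 2: h f has 2 parse trees

Two derivations of h f:
  G ⇒ R ⇒ h f
  G ⇒ D ⇒ h f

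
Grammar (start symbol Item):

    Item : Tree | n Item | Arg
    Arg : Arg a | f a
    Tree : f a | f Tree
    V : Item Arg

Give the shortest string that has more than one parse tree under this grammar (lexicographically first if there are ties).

f a

length 2: f a has 2 parse trees

Two derivations of f a:
  Item ⇒ Tree ⇒ f a
  Item ⇒ Arg ⇒ f a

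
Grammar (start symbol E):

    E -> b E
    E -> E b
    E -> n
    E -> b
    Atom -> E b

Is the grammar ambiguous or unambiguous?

Ambiguous

Witness: b b

Derivation 1: E ⇒ b E ⇒ b b
Derivation 2: E ⇒ E b ⇒ b b

Two distinct leftmost derivations for the same string.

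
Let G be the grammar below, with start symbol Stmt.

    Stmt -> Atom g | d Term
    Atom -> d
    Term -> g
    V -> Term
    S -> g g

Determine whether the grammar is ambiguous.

Witness: d g

Derivation 1: Stmt ⇒ Atom g ⇒ d g
Derivation 2: Stmt ⇒ d Term ⇒ d g

Two distinct leftmost derivations for the same string.

Ambiguous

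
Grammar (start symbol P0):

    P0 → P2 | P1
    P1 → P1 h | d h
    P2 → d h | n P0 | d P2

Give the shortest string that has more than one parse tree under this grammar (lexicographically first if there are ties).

d h

length 2: d h has 2 parse trees

Two derivations of d h:
  P0 ⇒ P2 ⇒ d h
  P0 ⇒ P1 ⇒ d h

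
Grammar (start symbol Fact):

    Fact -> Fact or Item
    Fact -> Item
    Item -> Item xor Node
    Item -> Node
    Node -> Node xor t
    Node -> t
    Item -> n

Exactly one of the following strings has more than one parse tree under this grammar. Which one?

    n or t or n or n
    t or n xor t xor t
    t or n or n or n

n or t or n or n: 1 tree
t or n xor t xor t: 2 trees
t or n or n or n: 1 tree

t or n xor t xor t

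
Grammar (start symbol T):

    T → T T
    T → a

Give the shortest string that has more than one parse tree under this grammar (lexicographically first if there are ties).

a a a

length 1: no string has ≥2 trees
length 2: no string has ≥2 trees
length 3: a a a has 2 parse trees

Two derivations of a a a:
  T ⇒ T T ⇒ T T T ⇒ a T T ⇒ a a T ⇒ a a a
  T ⇒ T T ⇒ a T ⇒ a T T ⇒ a a T ⇒ a a a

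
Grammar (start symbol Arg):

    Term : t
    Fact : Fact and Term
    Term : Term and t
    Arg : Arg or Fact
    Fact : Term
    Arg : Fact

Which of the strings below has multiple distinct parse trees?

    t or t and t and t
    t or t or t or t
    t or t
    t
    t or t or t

t or t and t and t

t or t and t and t: 4 trees
t or t or t or t: 1 tree
t or t: 1 tree
t: 1 tree
t or t or t: 1 tree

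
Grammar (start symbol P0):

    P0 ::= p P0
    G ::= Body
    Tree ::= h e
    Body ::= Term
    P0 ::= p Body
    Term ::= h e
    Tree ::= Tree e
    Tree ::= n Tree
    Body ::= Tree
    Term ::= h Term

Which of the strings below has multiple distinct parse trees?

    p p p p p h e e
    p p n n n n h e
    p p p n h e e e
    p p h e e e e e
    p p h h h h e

p p p n h e e e

p p p p p h e e: 1 tree
p p n n n n h e: 1 tree
p p p n h e e e: 3 trees
p p h e e e e e: 1 tree
p p h h h h e: 1 tree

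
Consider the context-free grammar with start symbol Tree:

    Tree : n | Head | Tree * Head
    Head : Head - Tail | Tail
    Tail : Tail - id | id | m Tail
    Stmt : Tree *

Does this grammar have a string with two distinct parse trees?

Ambiguous

Witness: id - id

Derivation 1: Tree ⇒ Head ⇒ Head - Tail ⇒ Tail - Tail ⇒ id - Tail ⇒ id - id
Derivation 2: Tree ⇒ Head ⇒ Tail ⇒ Tail - id ⇒ id - id

Two distinct leftmost derivations for the same string.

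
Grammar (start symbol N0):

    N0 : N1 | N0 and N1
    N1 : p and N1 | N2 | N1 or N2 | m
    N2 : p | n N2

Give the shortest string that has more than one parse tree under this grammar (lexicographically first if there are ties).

p and m

length 1: no string has ≥2 trees
length 2: no string has ≥2 trees
length 3: p and m has 2 parse trees

Two derivations of p and m:
  N0 ⇒ N1 ⇒ p and N1 ⇒ p and m
  N0 ⇒ N0 and N1 ⇒ N1 and N1 ⇒ N2 and N1 ⇒ p and N1 ⇒ p and m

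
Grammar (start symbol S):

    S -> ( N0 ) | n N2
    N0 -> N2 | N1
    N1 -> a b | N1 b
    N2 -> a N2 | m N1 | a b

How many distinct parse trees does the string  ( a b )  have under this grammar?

Parse trees for ( a b ):
  [S ( [N0 [N2 a b]] )]
  [S ( [N0 [N1 a b]] )]

2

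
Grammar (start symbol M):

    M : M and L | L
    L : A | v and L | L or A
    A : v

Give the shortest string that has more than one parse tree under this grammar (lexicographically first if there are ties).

v and v

length 1: no string has ≥2 trees
length 3: v and v has 2 parse trees

Two derivations of v and v:
  M ⇒ M and L ⇒ L and L ⇒ A and L ⇒ v and L ⇒ v and A ⇒ v and v
  M ⇒ L ⇒ v and L ⇒ v and A ⇒ v and v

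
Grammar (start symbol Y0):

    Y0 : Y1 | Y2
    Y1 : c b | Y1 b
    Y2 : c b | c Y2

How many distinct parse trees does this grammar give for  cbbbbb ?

Parse trees for cbbbbb:
  [Y0 [Y1 [Y1 [Y1 [Y1 [Y1 c b] b] b] b] b]]

1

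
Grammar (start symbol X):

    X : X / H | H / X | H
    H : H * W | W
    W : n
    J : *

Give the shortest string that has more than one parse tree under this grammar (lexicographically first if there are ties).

n / n

length 1: no string has ≥2 trees
length 3: n / n has 2 parse trees

Two derivations of n / n:
  X ⇒ X / H ⇒ H / H ⇒ W / H ⇒ n / H ⇒ n / W ⇒ n / n
  X ⇒ H / X ⇒ W / X ⇒ n / X ⇒ n / H ⇒ n / W ⇒ n / n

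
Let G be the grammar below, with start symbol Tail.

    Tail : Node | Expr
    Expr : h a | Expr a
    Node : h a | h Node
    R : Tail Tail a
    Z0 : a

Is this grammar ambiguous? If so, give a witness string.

Witness: h a

Derivation 1: Tail ⇒ Node ⇒ h a
Derivation 2: Tail ⇒ Expr ⇒ h a

Two distinct leftmost derivations for the same string.

Ambiguous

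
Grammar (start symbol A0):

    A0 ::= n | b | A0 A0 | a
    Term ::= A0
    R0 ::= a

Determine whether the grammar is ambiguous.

Ambiguous

Witness: a a a

Derivation 1: A0 ⇒ A0 A0 ⇒ A0 A0 A0 ⇒ a A0 A0 ⇒ a a A0 ⇒ a a a
Derivation 2: A0 ⇒ A0 A0 ⇒ a A0 ⇒ a A0 A0 ⇒ a a A0 ⇒ a a a

Two distinct leftmost derivations for the same string.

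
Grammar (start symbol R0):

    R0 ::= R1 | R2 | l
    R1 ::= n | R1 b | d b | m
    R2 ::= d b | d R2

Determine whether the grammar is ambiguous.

Witness: d b

Derivation 1: R0 ⇒ R1 ⇒ d b
Derivation 2: R0 ⇒ R2 ⇒ d b

Two distinct leftmost derivations for the same string.

Ambiguous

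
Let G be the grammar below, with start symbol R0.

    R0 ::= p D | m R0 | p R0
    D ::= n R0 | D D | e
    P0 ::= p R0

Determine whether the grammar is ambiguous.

Witness: p e e e

Derivation 1: R0 ⇒ p D ⇒ p D D ⇒ p D D D ⇒ p e D D ⇒ p e e D ⇒ p e e e
Derivation 2: R0 ⇒ p D ⇒ p D D ⇒ p e D ⇒ p e D D ⇒ p e e D ⇒ p e e e

Two distinct leftmost derivations for the same string.

Ambiguous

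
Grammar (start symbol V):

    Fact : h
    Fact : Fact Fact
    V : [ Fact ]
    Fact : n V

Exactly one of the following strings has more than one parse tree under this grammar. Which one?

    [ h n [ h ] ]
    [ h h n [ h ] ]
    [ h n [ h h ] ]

[ h h n [ h ] ]

[ h n [ h ] ]: 1 tree
[ h h n [ h ] ]: 2 trees
[ h n [ h h ] ]: 1 tree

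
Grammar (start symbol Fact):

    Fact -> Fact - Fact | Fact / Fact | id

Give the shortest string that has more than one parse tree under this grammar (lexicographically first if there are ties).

id - id - id

length 1: no string has ≥2 trees
length 3: no string has ≥2 trees
length 5: id - id - id has 2 parse trees

Two derivations of id - id - id:
  Fact ⇒ Fact - Fact ⇒ Fact - Fact - Fact ⇒ id - Fact - Fact ⇒ id - id - Fact ⇒ id - id - id
  Fact ⇒ Fact - Fact ⇒ id - Fact ⇒ id - Fact - Fact ⇒ id - id - Fact ⇒ id - id - id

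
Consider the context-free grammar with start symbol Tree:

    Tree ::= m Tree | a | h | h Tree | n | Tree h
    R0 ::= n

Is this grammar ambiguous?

Witness: h h

Derivation 1: Tree ⇒ h Tree ⇒ h h
Derivation 2: Tree ⇒ Tree h ⇒ h h

Two distinct leftmost derivations for the same string.

Ambiguous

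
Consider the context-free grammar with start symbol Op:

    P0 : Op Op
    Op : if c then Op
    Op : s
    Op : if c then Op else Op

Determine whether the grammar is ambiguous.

Ambiguous

Witness: if c then if c then s else s

Derivation 1: Op ⇒ if c then Op ⇒ if c then if c then Op else Op ⇒ if c then if c then s else Op ⇒ if c then if c then s else s
Derivation 2: Op ⇒ if c then Op else Op ⇒ if c then if c then Op else Op ⇒ if c then if c then s else Op ⇒ if c then if c then s else s

Two distinct leftmost derivations for the same string.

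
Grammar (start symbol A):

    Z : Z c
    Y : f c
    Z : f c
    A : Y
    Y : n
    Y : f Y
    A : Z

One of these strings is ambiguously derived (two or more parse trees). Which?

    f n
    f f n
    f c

f c

f n: 1 tree
f f n: 1 tree
f c: 2 trees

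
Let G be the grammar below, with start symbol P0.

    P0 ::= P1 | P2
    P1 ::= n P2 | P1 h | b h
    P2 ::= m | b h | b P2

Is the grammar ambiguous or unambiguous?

Witness: b h

Derivation 1: P0 ⇒ P1 ⇒ b h
Derivation 2: P0 ⇒ P2 ⇒ b h

Two distinct leftmost derivations for the same string.

Ambiguous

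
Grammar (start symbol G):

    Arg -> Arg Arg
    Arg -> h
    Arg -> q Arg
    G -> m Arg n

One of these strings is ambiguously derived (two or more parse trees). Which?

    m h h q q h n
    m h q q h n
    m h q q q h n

m h h q q h n

m h h q q h n: 2 trees
m h q q h n: 1 tree
m h q q q h n: 1 tree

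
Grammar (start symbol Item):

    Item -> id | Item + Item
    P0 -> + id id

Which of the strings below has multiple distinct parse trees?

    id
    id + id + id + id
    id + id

id: 1 tree
id + id + id + id: 5 trees
id + id: 1 tree

id + id + id + id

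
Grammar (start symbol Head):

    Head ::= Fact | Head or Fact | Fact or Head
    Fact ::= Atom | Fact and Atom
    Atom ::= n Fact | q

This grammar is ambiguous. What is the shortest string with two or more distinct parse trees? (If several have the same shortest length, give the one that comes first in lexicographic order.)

length 1: no string has ≥2 trees
length 2: no string has ≥2 trees
length 3: q or q has 2 parse trees

Two derivations of q or q:
  Head ⇒ Head or Fact ⇒ Fact or Fact ⇒ Atom or Fact ⇒ q or Fact ⇒ q or Atom ⇒ q or q
  Head ⇒ Fact or Head ⇒ Atom or Head ⇒ q or Head ⇒ q or Fact ⇒ q or Atom ⇒ q or q

q or q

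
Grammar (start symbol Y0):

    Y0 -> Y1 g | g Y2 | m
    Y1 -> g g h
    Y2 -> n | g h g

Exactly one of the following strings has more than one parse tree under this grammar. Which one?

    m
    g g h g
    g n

g g h g

m: 1 tree
g g h g: 2 trees
g n: 1 tree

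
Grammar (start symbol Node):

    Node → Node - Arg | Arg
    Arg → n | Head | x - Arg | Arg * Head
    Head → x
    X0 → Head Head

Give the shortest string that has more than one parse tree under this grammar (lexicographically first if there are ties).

x - n

length 1: no string has ≥2 trees
length 3: x - n has 2 parse trees

Two derivations of x - n:
  Node ⇒ Node - Arg ⇒ Arg - Arg ⇒ Head - Arg ⇒ x - Arg ⇒ x - n
  Node ⇒ Arg ⇒ x - Arg ⇒ x - n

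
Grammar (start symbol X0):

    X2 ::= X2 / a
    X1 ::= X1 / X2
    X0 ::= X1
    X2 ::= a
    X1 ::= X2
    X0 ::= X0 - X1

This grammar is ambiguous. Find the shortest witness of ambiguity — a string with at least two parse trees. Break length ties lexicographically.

length 1: no string has ≥2 trees
length 3: a / a has 2 parse trees

Two derivations of a / a:
  X0 ⇒ X1 ⇒ X1 / X2 ⇒ X2 / X2 ⇒ a / X2 ⇒ a / a
  X0 ⇒ X1 ⇒ X2 ⇒ X2 / a ⇒ a / a

a / a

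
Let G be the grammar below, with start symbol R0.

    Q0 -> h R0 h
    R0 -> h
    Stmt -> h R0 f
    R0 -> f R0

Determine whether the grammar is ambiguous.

Unambiguous

(Q0, Stmt are unreachable from R0, so their rules don't affect L(R0).) Restricted to the reachable nonterminals, every rule has the form A → t or A → t B, and no two rules for the same A share a first terminal. The grammar encodes a DFA — one run per string.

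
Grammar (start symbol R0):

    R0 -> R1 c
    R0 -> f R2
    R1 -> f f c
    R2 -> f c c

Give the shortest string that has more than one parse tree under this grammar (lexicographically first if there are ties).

length 4: f f c c has 2 parse trees

Two derivations of f f c c:
  R0 ⇒ R1 c ⇒ f f c c
  R0 ⇒ f R2 ⇒ f f c c

f f c c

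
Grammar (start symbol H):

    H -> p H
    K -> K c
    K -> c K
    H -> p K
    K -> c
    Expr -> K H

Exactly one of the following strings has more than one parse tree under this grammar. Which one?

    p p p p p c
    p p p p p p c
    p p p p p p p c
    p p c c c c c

p p c c c c c

p p p p p c: 1 tree
p p p p p p c: 1 tree
p p p p p p p c: 1 tree
p p c c c c c: 16 trees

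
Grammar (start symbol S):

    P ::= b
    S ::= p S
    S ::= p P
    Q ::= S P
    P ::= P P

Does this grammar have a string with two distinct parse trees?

Ambiguous

Witness: p b b b

Derivation 1: S ⇒ p P ⇒ p P P ⇒ p b P ⇒ p b P P ⇒ p b b P ⇒ p b b b
Derivation 2: S ⇒ p P ⇒ p P P ⇒ p P P P ⇒ p b P P ⇒ p b b P ⇒ p b b b

Two distinct leftmost derivations for the same string.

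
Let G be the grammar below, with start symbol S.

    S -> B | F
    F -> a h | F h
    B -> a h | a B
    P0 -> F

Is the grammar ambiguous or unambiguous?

Ambiguous

Witness: a h

Derivation 1: S ⇒ B ⇒ a h
Derivation 2: S ⇒ F ⇒ a h

Two distinct leftmost derivations for the same string.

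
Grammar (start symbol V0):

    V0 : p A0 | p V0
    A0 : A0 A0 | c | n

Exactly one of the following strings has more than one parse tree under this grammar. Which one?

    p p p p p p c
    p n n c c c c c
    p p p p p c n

p n n c c c c c

p p p p p p c: 1 tree
p n n c c c c c: 132 trees
p p p p p c n: 1 tree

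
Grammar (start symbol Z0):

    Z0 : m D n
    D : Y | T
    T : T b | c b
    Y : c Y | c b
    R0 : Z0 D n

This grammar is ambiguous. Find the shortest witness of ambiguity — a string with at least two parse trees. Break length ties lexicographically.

m c b n

length 4: m c b n has 2 parse trees

Two derivations of m c b n:
  Z0 ⇒ m D n ⇒ m Y n ⇒ m c b n
  Z0 ⇒ m D n ⇒ m T n ⇒ m c b n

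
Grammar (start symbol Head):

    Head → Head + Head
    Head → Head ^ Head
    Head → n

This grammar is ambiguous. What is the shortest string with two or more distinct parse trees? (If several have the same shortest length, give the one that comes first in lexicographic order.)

n + n + n

length 1: no string has ≥2 trees
length 3: no string has ≥2 trees
length 5: n + n + n has 2 parse trees

Two derivations of n + n + n:
  Head ⇒ Head + Head ⇒ Head + Head + Head ⇒ n + Head + Head ⇒ n + n + Head ⇒ n + n + n
  Head ⇒ Head + Head ⇒ n + Head ⇒ n + Head + Head ⇒ n + n + Head ⇒ n + n + n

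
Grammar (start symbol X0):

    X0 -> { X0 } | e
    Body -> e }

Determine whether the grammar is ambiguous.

Unambiguous

Only X0 is reachable from X0; ignoring the rest: L(X0) is { openⁿ atom closeⁿ : n ≥ 0 }. The bracket depth fixes n, and the derivation is forced at every step.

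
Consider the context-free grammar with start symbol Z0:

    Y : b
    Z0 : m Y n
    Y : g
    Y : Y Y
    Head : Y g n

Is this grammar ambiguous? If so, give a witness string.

Witness: m b b b n

Derivation 1: Z0 ⇒ m Y n ⇒ m Y Y n ⇒ m b Y n ⇒ m b Y Y n ⇒ m b b Y n ⇒ m b b b n
Derivation 2: Z0 ⇒ m Y n ⇒ m Y Y n ⇒ m Y Y Y n ⇒ m b Y Y n ⇒ m b b Y n ⇒ m b b b n

Two distinct leftmost derivations for the same string.

Ambiguous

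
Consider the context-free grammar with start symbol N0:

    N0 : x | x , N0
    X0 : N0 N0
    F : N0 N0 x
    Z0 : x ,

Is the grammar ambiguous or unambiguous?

Unambiguous

Only N0 is reachable from N0; ignoring the rest: Right-recursive list with a separator: after each atom, whether the separator follows determines the rule. One parse per string.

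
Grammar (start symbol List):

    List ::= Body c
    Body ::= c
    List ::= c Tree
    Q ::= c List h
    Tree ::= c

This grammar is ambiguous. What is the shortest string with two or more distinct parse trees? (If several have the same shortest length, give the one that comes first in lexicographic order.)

c c

length 2: c c has 2 parse trees

Two derivations of c c:
  List ⇒ Body c ⇒ c c
  List ⇒ c Tree ⇒ c c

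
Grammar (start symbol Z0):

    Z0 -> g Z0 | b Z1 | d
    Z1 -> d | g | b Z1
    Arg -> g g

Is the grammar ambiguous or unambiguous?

Unambiguous

(Arg is unreachable from Z0, so its rules don't affect L(Z0).) Restricted to the reachable nonterminals, every rule has the form A → t or A → t B, and no two rules for the same A share a first terminal. The grammar encodes a DFA — one run per string.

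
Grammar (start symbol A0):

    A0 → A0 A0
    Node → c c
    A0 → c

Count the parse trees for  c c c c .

5

Parse trees for c c c c:
  [A0 [A0 c] [A0 [A0 c] [A0 [A0 c] [A0 c]]]]
  [A0 [A0 c] [A0 [A0 [A0 c] [A0 c]] [A0 c]]]
  [A0 [A0 [A0 c] [A0 c]] [A0 [A0 c] [A0 c]]]
  [A0 [A0 [A0 c] [A0 [A0 c] [A0 c]]] [A0 c]]
  [A0 [A0 [A0 [A0 c] [A0 c]] [A0 c]] [A0 c]]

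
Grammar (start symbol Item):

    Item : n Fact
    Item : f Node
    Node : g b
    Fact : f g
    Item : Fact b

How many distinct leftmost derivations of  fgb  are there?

Parse trees for fgb:
  [Item f [Node g b]]
  [Item [Fact f g] b]

2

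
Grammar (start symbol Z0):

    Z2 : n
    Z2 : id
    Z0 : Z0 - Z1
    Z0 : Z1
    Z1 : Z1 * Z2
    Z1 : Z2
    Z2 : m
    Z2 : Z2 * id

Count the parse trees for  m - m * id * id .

4

Parse trees for m - m * id * id:
  [Z0 [Z0 [Z1 [Z2 m]]] - [Z1 [Z1 [Z2 m]] * [Z2 [Z2 id] * id]]]
  [Z0 [Z0 [Z1 [Z2 m]]] - [Z1 [Z1 [Z1 [Z2 m]] * [Z2 id]] * [Z2 id]]]
  [Z0 [Z0 [Z1 [Z2 m]]] - [Z1 [Z1 [Z2 [Z2 m] * id]] * [Z2 id]]]
  [Z0 [Z0 [Z1 [Z2 m]]] - [Z1 [Z2 [Z2 [Z2 m] * id] * id]]]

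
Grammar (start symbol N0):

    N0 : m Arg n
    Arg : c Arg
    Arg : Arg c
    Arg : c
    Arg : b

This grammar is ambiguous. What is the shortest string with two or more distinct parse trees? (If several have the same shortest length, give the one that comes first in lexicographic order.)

m c c n

length 3: no string has ≥2 trees
length 4: m c c n has 2 parse trees

Two derivations of m c c n:
  N0 ⇒ m Arg n ⇒ m c Arg n ⇒ m c c n
  N0 ⇒ m Arg n ⇒ m Arg c n ⇒ m c c n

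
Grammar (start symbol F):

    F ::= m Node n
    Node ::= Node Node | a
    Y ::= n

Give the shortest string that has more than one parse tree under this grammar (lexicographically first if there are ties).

m a a a n

length 3: no string has ≥2 trees
length 4: no string has ≥2 trees
length 5: m a a a n has 2 parse trees

Two derivations of m a a a n:
  F ⇒ m Node n ⇒ m Node Node n ⇒ m Node Node Node n ⇒ m a Node Node n ⇒ m a a Node n ⇒ m a a a n
  F ⇒ m Node n ⇒ m Node Node n ⇒ m a Node n ⇒ m a Node Node n ⇒ m a a Node n ⇒ m a a a n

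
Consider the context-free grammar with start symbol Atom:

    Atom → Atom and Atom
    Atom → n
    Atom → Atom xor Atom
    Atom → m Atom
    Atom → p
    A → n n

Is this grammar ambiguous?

Witness: m n and n

Derivation 1: Atom ⇒ Atom and Atom ⇒ m Atom and Atom ⇒ m n and Atom ⇒ m n and n
Derivation 2: Atom ⇒ m Atom ⇒ m Atom and Atom ⇒ m n and Atom ⇒ m n and n

Two distinct leftmost derivations for the same string.

Ambiguous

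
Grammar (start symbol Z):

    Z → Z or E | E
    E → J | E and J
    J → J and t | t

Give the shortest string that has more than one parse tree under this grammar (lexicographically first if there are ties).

length 1: no string has ≥2 trees
length 3: t and t has 2 parse trees

Two derivations of t and t:
  Z ⇒ E ⇒ J ⇒ J and t ⇒ t and t
  Z ⇒ E ⇒ E and J ⇒ J and J ⇒ t and J ⇒ t and t

t and t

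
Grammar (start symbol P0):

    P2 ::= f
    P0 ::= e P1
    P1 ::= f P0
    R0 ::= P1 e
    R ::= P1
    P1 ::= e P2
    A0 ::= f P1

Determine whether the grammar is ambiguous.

Only P0, P1, P2 are reachable from P0; ignoring the rest: Each reachable nonterminal has at most one production per leading terminal, and all productions are right-linear; the derivation is determined token-by-token.

Unambiguous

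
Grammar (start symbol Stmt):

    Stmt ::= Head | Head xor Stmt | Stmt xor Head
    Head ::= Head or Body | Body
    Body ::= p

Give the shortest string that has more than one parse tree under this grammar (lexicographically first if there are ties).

length 1: no string has ≥2 trees
length 3: p xor p has 2 parse trees

Two derivations of p xor p:
  Stmt ⇒ Head xor Stmt ⇒ Body xor Stmt ⇒ p xor Stmt ⇒ p xor Head ⇒ p xor Body ⇒ p xor p
  Stmt ⇒ Stmt xor Head ⇒ Head xor Head ⇒ Body xor Head ⇒ p xor Head ⇒ p xor Body ⇒ p xor p

p xor p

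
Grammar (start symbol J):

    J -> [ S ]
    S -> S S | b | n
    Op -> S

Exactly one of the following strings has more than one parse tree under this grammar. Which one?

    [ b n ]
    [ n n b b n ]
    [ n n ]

[ n n b b n ]

[ b n ]: 1 tree
[ n n b b n ]: 14 trees
[ n n ]: 1 tree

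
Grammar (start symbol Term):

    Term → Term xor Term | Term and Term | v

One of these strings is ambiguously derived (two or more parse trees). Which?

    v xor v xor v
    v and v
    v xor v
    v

v xor v xor v

v xor v xor v: 2 trees
v and v: 1 tree
v xor v: 1 tree
v: 1 tree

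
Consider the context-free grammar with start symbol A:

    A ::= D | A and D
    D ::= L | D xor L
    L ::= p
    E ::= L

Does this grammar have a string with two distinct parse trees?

Unambiguous

(E is unreachable from A, so its rules don't affect L(A).) The grammar is stratified — A handles 'and' (left-recursive), D handles 'xor', L atoms. Each operator has a fixed associativity and precedence level, so every string has one parse.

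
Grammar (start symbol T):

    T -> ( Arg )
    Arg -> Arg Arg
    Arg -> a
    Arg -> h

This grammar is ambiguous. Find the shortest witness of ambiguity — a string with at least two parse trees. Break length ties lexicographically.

( a a a )

length 3: no string has ≥2 trees
length 4: no string has ≥2 trees
length 5: ( a a a ) has 2 parse trees

Two derivations of ( a a a ):
  T ⇒ ( Arg ) ⇒ ( Arg Arg ) ⇒ ( Arg Arg Arg ) ⇒ ( a Arg Arg ) ⇒ ( a a Arg ) ⇒ ( a a a )
  T ⇒ ( Arg ) ⇒ ( Arg Arg ) ⇒ ( a Arg ) ⇒ ( a Arg Arg ) ⇒ ( a a Arg ) ⇒ ( a a a )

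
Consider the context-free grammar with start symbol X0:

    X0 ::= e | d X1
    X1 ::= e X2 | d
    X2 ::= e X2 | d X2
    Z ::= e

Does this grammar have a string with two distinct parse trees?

Unambiguous

Only X0, X1, X2 are reachable from X0; ignoring the rest: Each reachable nonterminal has at most one production per leading terminal, and all productions are right-linear; the derivation is determined token-by-token.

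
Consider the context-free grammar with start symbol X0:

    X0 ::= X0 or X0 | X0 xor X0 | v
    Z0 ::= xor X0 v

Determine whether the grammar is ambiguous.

Ambiguous

Witness: v or v or v

Derivation 1: X0 ⇒ X0 or X0 ⇒ X0 or X0 or X0 ⇒ v or X0 or X0 ⇒ v or v or X0 ⇒ v or v or v
Derivation 2: X0 ⇒ X0 or X0 ⇒ v or X0 ⇒ v or X0 or X0 ⇒ v or v or X0 ⇒ v or v or v

Two distinct leftmost derivations for the same string.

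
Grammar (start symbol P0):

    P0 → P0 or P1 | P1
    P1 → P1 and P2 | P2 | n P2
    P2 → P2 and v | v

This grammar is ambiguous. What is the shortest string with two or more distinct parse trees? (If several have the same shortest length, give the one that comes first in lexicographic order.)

v and v

length 1: no string has ≥2 trees
length 2: no string has ≥2 trees
length 3: v and v has 2 parse trees

Two derivations of v and v:
  P0 ⇒ P1 ⇒ P1 and P2 ⇒ P2 and P2 ⇒ v and P2 ⇒ v and v
  P0 ⇒ P1 ⇒ P2 ⇒ P2 and v ⇒ v and v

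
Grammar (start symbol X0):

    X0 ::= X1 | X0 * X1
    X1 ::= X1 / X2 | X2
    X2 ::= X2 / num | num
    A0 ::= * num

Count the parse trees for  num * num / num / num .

4

Parse trees for num * num / num / num:
  [X0 [X0 [X1 [X2 num]]] * [X1 [X1 [X2 num]] / [X2 [X2 num] / num]]]
  [X0 [X0 [X1 [X2 num]]] * [X1 [X1 [X1 [X2 num]] / [X2 num]] / [X2 num]]]
  [X0 [X0 [X1 [X2 num]]] * [X1 [X1 [X2 [X2 num] / num]] / [X2 num]]]
  [X0 [X0 [X1 [X2 num]]] * [X1 [X2 [X2 [X2 num] / num] / num]]]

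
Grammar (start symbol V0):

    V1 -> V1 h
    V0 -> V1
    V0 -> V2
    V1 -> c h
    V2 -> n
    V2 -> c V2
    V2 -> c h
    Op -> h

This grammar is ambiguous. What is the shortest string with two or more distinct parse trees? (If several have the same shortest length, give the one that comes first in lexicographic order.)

length 1: no string has ≥2 trees
length 2: c h has 2 parse trees

Two derivations of c h:
  V0 ⇒ V1 ⇒ c h
  V0 ⇒ V2 ⇒ c h

c h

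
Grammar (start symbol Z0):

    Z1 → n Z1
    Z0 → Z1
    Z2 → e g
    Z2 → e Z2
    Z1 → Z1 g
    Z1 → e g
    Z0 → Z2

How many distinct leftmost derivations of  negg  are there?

2

Parse trees for negg:
  [Z0 [Z1 n [Z1 [Z1 e g] g]]]
  [Z0 [Z1 [Z1 n [Z1 e g]] g]]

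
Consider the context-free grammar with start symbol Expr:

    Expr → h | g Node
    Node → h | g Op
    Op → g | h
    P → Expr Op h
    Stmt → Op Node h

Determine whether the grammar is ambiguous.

Only Expr, Node, Op are reachable from Expr; ignoring the rest: Each reachable nonterminal has at most one production per leading terminal, and all productions are right-linear; the derivation is determined token-by-token.

Unambiguous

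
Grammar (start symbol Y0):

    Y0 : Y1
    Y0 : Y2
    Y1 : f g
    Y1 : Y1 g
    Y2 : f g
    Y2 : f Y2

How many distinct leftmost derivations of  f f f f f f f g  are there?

1

Parse trees for f f f f f f f g:
  [Y0 [Y2 f [Y2 f [Y2 f [Y2 f [Y2 f [Y2 f [Y2 f g]]]]]]]]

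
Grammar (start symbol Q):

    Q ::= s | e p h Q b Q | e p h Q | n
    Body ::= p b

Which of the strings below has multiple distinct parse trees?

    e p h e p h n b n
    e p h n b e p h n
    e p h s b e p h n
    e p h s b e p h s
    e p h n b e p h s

e p h e p h n b n: 2 trees
e p h n b e p h n: 1 tree
e p h s b e p h n: 1 tree
e p h s b e p h s: 1 tree
e p h n b e p h s: 1 tree

e p h e p h n b n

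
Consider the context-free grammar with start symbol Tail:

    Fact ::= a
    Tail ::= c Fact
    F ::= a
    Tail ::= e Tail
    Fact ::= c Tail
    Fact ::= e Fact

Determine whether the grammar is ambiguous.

Only Tail, Fact are reachable from Tail; ignoring the rest: Each reachable nonterminal has at most one production per leading terminal, and all productions are right-linear; the derivation is determined token-by-token.

Unambiguous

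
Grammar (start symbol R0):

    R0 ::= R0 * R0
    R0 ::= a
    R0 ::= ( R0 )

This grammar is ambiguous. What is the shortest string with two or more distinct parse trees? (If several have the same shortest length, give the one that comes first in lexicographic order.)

length 1: no string has ≥2 trees
length 3: no string has ≥2 trees
length 5: a * a * a has 2 parse trees

Two derivations of a * a * a:
  R0 ⇒ R0 * R0 ⇒ R0 * R0 * R0 ⇒ a * R0 * R0 ⇒ a * a * R0 ⇒ a * a * a
  R0 ⇒ R0 * R0 ⇒ a * R0 ⇒ a * R0 * R0 ⇒ a * a * R0 ⇒ a * a * a

a * a * a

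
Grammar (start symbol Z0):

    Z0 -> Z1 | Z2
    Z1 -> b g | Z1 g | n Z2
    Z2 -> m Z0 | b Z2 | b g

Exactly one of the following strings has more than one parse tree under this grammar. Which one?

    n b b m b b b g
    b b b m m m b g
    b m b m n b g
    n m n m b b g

n b b m b b b g: 1 tree
b b b m m m b g: 2 trees
b m b m n b g: 1 tree
n m n m b b g: 1 tree

b b b m m m b g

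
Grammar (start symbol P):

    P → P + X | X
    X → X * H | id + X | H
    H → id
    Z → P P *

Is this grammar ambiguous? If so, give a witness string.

Ambiguous

Witness: id + id

Derivation 1: P ⇒ P + X ⇒ X + X ⇒ H + X ⇒ id + X ⇒ id + H ⇒ id + id
Derivation 2: P ⇒ X ⇒ id + X ⇒ id + H ⇒ id + id

Two distinct leftmost derivations for the same string.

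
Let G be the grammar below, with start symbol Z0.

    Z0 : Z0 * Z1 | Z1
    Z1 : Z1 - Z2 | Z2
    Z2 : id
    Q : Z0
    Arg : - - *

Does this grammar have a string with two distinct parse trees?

Unambiguous

(Q, Arg are unreachable from Z0, so their rules don't affect L(Z0).) This is a standard precedence ladder (Z0 over Z1 over Z2), with each level left-recursive on its own operator ('*' at Z0, '-' at Z1). That structure is LR(1), hence unambiguous.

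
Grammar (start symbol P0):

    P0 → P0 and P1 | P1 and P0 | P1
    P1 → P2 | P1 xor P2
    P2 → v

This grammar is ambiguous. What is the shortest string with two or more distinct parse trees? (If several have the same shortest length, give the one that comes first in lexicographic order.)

v and v

length 1: no string has ≥2 trees
length 3: v and v has 2 parse trees

Two derivations of v and v:
  P0 ⇒ P0 and P1 ⇒ P1 and P1 ⇒ P2 and P1 ⇒ v and P1 ⇒ v and P2 ⇒ v and v
  P0 ⇒ P1 and P0 ⇒ P2 and P0 ⇒ v and P0 ⇒ v and P1 ⇒ v and P2 ⇒ v and v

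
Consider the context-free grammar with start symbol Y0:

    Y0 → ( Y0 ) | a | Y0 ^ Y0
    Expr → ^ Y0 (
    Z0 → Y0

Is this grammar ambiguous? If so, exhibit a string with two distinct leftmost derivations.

Witness: a ^ a ^ a

Derivation 1: Y0 ⇒ Y0 ^ Y0 ⇒ a ^ Y0 ⇒ a ^ Y0 ^ Y0 ⇒ a ^ a ^ Y0 ⇒ a ^ a ^ a
Derivation 2: Y0 ⇒ Y0 ^ Y0 ⇒ Y0 ^ Y0 ^ Y0 ⇒ a ^ Y0 ^ Y0 ⇒ a ^ a ^ Y0 ⇒ a ^ a ^ a

Two distinct leftmost derivations for the same string.

Ambiguous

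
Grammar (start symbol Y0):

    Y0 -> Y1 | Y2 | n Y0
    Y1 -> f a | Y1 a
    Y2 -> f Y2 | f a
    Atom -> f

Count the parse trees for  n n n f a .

Parse trees for n n n f a:
  [Y0 n [Y0 n [Y0 n [Y0 [Y1 f a]]]]]
  [Y0 n [Y0 n [Y0 n [Y0 [Y2 f a]]]]]

2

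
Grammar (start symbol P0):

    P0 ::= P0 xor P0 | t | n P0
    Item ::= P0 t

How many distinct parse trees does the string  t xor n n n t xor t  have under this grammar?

5

Parse trees for t xor n n n t xor t:
  [P0 [P0 t] xor [P0 [P0 n [P0 n [P0 n [P0 t]]]] xor [P0 t]]]
  [P0 [P0 t] xor [P0 n [P0 [P0 n [P0 n [P0 t]]] xor [P0 t]]]]
  [P0 [P0 t] xor [P0 n [P0 n [P0 [P0 n [P0 t]] xor [P0 t]]]]]
  [P0 [P0 t] xor [P0 n [P0 n [P0 n [P0 [P0 t] xor [P0 t]]]]]]
  [P0 [P0 [P0 t] xor [P0 n [P0 n [P0 n [P0 t]]]]] xor [P0 t]]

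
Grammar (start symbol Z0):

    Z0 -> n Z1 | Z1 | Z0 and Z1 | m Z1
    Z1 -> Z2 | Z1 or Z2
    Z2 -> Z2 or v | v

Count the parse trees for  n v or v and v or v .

Parse trees for n v or v and v or v:
  [Z0 [Z0 n [Z1 [Z2 [Z2 v] or v]]] and [Z1 [Z2 [Z2 v] or v]]]
  [Z0 [Z0 n [Z1 [Z2 [Z2 v] or v]]] and [Z1 [Z1 [Z2 v]] or [Z2 v]]]
  [Z0 [Z0 n [Z1 [Z1 [Z2 v]] or [Z2 v]]] and [Z1 [Z2 [Z2 v] or v]]]
  [Z0 [Z0 n [Z1 [Z1 [Z2 v]] or [Z2 v]]] and [Z1 [Z1 [Z2 v]] or [Z2 v]]]

4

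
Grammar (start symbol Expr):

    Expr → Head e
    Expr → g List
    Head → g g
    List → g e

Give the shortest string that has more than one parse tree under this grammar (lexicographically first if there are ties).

length 3: g g e has 2 parse trees

Two derivations of g g e:
  Expr ⇒ Head e ⇒ g g e
  Expr ⇒ g List ⇒ g g e

g g e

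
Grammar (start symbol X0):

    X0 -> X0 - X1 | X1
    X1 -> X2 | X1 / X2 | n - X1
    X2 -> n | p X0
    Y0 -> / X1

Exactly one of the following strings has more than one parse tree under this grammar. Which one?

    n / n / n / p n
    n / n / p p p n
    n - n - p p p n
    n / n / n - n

n / n / n / p n: 1 tree
n / n / p p p n: 1 tree
n - n - p p p n: 4 trees
n / n / n - n: 1 tree

n - n - p p p n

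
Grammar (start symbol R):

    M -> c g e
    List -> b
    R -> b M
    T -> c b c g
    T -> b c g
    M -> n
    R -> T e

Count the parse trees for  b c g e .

2

Parse trees for b c g e:
  [R b [M c g e]]
  [R [T b c g] e]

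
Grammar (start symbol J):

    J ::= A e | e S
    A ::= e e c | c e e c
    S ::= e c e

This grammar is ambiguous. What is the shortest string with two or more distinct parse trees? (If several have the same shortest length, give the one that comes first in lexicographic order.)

length 4: e e c e has 2 parse trees

Two derivations of e e c e:
  J ⇒ A e ⇒ e e c e
  J ⇒ e S ⇒ e e c e

e e c e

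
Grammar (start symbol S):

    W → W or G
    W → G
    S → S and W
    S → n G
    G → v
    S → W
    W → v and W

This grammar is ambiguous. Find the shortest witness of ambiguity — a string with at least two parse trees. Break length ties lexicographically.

length 1: no string has ≥2 trees
length 2: no string has ≥2 trees
length 3: v and v has 2 parse trees

Two derivations of v and v:
  S ⇒ S and W ⇒ W and W ⇒ G and W ⇒ v and W ⇒ v and G ⇒ v and v
  S ⇒ W ⇒ v and W ⇒ v and G ⇒ v and v

v and v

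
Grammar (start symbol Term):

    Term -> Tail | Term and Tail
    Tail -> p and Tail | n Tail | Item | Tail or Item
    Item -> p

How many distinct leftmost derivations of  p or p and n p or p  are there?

Parse trees for p or p and n p or p:
  [Term [Term [Tail [Tail [Item p]] or [Item p]]] and [Tail n [Tail [Tail [Item p]] or [Item p]]]]
  [Term [Term [Tail [Tail [Item p]] or [Item p]]] and [Tail [Tail n [Tail [Item p]]] or [Item p]]]

2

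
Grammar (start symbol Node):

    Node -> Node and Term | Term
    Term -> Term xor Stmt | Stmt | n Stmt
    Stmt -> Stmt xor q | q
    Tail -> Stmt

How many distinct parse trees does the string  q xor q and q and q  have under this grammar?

Parse trees for q xor q and q and q:
  [Node [Node [Node [Term [Term [Stmt q]] xor [Stmt q]]] and [Term [Stmt q]]] and [Term [Stmt q]]]
  [Node [Node [Node [Term [Stmt [Stmt q] xor q]]] and [Term [Stmt q]]] and [Term [Stmt q]]]

2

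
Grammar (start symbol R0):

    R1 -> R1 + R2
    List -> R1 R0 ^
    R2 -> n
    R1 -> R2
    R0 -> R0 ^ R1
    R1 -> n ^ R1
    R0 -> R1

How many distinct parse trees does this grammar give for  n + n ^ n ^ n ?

Parse trees for n + n ^ n ^ n:
  [R0 [R0 [R1 [R1 [R2 n]] + [R2 n]]] ^ [R1 n ^ [R1 [R2 n]]]]
  [R0 [R0 [R0 [R1 [R1 [R2 n]] + [R2 n]]] ^ [R1 [R2 n]]] ^ [R1 [R2 n]]]

2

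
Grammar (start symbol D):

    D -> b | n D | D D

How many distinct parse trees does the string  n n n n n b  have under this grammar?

Parse trees for n n n n n b:
  [D n [D n [D n [D n [D n [D b]]]]]]

1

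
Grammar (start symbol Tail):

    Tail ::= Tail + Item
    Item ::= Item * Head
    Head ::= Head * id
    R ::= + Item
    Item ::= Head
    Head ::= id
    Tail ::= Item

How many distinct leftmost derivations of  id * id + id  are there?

Parse trees for id * id + id:
  [Tail [Tail [Item [Item [Head id]] * [Head id]]] + [Item [Head id]]]
  [Tail [Tail [Item [Head [Head id] * id]]] + [Item [Head id]]]

2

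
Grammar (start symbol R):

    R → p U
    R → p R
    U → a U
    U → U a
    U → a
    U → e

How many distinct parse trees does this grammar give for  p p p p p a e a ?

2

Parse trees for p p p p p a e a:
  [R p [R p [R p [R p [R p [U a [U [U e] a]]]]]]]
  [R p [R p [R p [R p [R p [U [U a [U e]] a]]]]]]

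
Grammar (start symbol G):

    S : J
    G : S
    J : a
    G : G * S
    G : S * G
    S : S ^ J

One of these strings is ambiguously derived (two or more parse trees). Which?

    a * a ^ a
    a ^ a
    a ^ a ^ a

a * a ^ a

a * a ^ a: 2 trees
a ^ a: 1 tree
a ^ a ^ a: 1 tree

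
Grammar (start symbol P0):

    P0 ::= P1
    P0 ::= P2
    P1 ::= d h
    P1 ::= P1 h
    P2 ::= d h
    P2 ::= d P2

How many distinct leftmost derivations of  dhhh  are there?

1

Parse trees for dhhh:
  [P0 [P1 [P1 [P1 d h] h] h]]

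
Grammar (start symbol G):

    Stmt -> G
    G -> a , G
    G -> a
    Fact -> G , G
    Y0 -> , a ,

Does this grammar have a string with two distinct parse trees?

Unambiguous

Only G is reachable from G; ignoring the rest: Right-recursive list with a separator: after each atom, whether the separator follows determines the rule. One parse per string.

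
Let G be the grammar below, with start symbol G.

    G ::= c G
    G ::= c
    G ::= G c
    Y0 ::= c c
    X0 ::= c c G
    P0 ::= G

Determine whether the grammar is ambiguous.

Witness: c c

Derivation 1: G ⇒ c G ⇒ c c
Derivation 2: G ⇒ G c ⇒ c c

Two distinct leftmost derivations for the same string.

Ambiguous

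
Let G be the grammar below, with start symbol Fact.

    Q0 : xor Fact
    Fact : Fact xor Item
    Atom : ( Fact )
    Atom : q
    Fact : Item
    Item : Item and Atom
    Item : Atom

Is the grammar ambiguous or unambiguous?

Unambiguous

Only Fact, Item, Atom are reachable from Fact; ignoring the rest: This is a standard precedence ladder (Fact over Item over Atom), with each level left-recursive on its own operator ('xor' at Fact, 'and' at Item). That structure is LR(1), hence unambiguous.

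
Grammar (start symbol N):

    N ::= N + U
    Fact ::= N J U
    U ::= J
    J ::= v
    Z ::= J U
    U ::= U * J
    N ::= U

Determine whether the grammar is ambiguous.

Unambiguous

Only N, U, J are reachable from N; ignoring the rest: This is a standard precedence ladder (N over U over J), with each level left-recursive on its own operator ('+' at N, '*' at U). That structure is LR(1), hence unambiguous.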